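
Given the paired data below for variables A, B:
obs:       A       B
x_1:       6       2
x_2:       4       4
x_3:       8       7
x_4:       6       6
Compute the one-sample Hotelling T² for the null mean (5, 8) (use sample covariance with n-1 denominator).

Step 1 — sample mean vector:
  mean(A) = (6 + 4 + 8 + 6) / 4 = 24/4 = 6
  mean(B) = (2 + 4 + 7 + 6) / 4 = 19/4 = 4.75
  x̄ = (6, 4.75),  deviation x̄ - mu_0 = (6, 4.75) - (5, 8) = (1, -3.25).

Step 2 — sample covariance matrix, S[i,j] = (1/(n-1)) · Σ_k (x_{k,i} - mean_i) · (x_{k,j} - mean_j), divisor n-1 = 3:
  S[A,A] = ((0)·(0) + (-2)·(-2) + (2)·(2) + (0)·(0)) / 3 = 8/3 = 2.6667
  S[A,B] = ((0)·(-2.75) + (-2)·(-0.75) + (2)·(2.25) + (0)·(1.25)) / 3 = 6/3 = 2
  S[B,B] = ((-2.75)·(-2.75) + (-0.75)·(-0.75) + (2.25)·(2.25) + (1.25)·(1.25)) / 3 = 14.75/3 = 4.9167
  S = [[2.6667, 2],
 [2, 4.9167]].

Step 3 — invert S. det(S) = 2.6667·4.9167 - (2)² = 9.1111.
  S^{-1} = (1/det) · [[d, -b], [-b, a]] = [[0.5396, -0.2195],
 [-0.2195, 0.2927]].

Step 4 — quadratic form (x̄ - mu_0)^T · S^{-1} · (x̄ - mu_0):
  S^{-1} · (x̄ - mu_0) = (1.253, -1.1707),
  (x̄ - mu_0)^T · [...] = (1)·(1.253) + (-3.25)·(-1.1707) = 5.0579.

Step 5 — scale by n: T² = 4 · 5.0579 = 20.2317.

T² ≈ 20.2317


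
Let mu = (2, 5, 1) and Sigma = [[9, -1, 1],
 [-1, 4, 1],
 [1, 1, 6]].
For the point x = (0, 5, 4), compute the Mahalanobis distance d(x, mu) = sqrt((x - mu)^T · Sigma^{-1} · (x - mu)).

Step 1 — centre the observation: (x - mu) = (-2, 0, 3).

Step 2 — invert Sigma (cofactor / det for 3×3, or solve directly):
  Sigma^{-1} = [[0.1179, 0.0359, -0.0256],
 [0.0359, 0.2718, -0.0513],
 [-0.0256, -0.0513, 0.1795]].

Step 3 — form the quadratic (x - mu)^T · Sigma^{-1} · (x - mu):
  Sigma^{-1} · (x - mu) = (-0.3128, -0.2256, 0.5897).
  (x - mu)^T · [Sigma^{-1} · (x - mu)] = (-2)·(-0.3128) + (0)·(-0.2256) + (3)·(0.5897) = 2.3949.

Step 4 — take square root: d = √(2.3949) ≈ 1.5475.

d(x, mu) = √(2.3949) ≈ 1.5475


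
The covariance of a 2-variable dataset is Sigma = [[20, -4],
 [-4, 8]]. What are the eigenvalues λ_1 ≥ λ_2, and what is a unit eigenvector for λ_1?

Step 1 — characteristic polynomial of 2×2 Sigma:
  det(Sigma - λI) = λ² - trace · λ + det = 0.
  trace = 20 + 8 = 28, det = 20·8 - (-4)² = 144.
Step 2 — discriminant:
  Δ = trace² - 4·det = 784 - 576 = 208.
Step 3 — eigenvalues:
  λ = (trace ± √Δ)/2 = (28 ± 14.4222)/2,
  λ_1 = 21.2111,  λ_2 = 6.7889.

Step 4 — unit eigenvector for λ_1: solve (Sigma - λ_1 I)v = 0. First row:
  (20 - 21.2111)·v_x + (-4)·v_y = 0, i.e. (-1.2111)·v_x + (-4)·v_y = 0,
  so v ∝ (b, λ_1 - a) = (-4, 1.2111); multiply by -1 so the first entry is positive: u = (4, -1.2111).
  ||u|| = √((4)² + (-1.2111)²) = √(17.4668) ≈ 4.1793,
  v_1 = u/||u|| ≈ (0.9571, -0.2898) (||v_1|| = 1).

λ_1 = 21.2111,  λ_2 = 6.7889;  v_1 ≈ (0.9571, -0.2898)


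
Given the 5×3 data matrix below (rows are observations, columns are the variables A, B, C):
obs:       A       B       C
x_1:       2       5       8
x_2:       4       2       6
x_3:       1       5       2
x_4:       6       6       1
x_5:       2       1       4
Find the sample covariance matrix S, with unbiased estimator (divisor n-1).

Step 1 — column means:
  mean(A) = (2 + 4 + 1 + 6 + 2) / 5 = 15/5 = 3
  mean(B) = (5 + 2 + 5 + 6 + 1) / 5 = 19/5 = 3.8
  mean(C) = (8 + 6 + 2 + 1 + 4) / 5 = 21/5 = 4.2

Step 2 — sample covariance S[i,j] = (1/(n-1)) · Σ_k (x_{k,i} - mean_i) · (x_{k,j} - mean_j), with n-1 = 4.
  S[A,A] = ((-1)·(-1) + (1)·(1) + (-2)·(-2) + (3)·(3) + (-1)·(-1)) / 4 = 16/4 = 4
  S[A,B] = ((-1)·(1.2) + (1)·(-1.8) + (-2)·(1.2) + (3)·(2.2) + (-1)·(-2.8)) / 4 = 4/4 = 1
  S[A,C] = ((-1)·(3.8) + (1)·(1.8) + (-2)·(-2.2) + (3)·(-3.2) + (-1)·(-0.2)) / 4 = -7/4 = -1.75
  S[B,B] = ((1.2)·(1.2) + (-1.8)·(-1.8) + (1.2)·(1.2) + (2.2)·(2.2) + (-2.8)·(-2.8)) / 4 = 18.8/4 = 4.7
  S[B,C] = ((1.2)·(3.8) + (-1.8)·(1.8) + (1.2)·(-2.2) + (2.2)·(-3.2) + (-2.8)·(-0.2)) / 4 = -7.8/4 = -1.95
  S[C,C] = ((3.8)·(3.8) + (1.8)·(1.8) + (-2.2)·(-2.2) + (-3.2)·(-3.2) + (-0.2)·(-0.2)) / 4 = 32.8/4 = 8.2

S is symmetric (S[j,i] = S[i,j]). Assembling:

S = [[4, 1, -1.75],
 [1, 4.7, -1.95],
 [-1.75, -1.95, 8.2]]


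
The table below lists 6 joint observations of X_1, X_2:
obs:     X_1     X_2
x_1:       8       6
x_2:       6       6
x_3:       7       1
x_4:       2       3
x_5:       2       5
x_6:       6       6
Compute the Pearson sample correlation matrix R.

Step 1 — column means:
  mean(X_1) = (8 + 6 + 7 + 2 + 2 + 6) / 6 = 31/6 = 5.1667
  mean(X_2) = (6 + 6 + 1 + 3 + 5 + 6) / 6 = 27/6 = 4.5

Step 2 — sample variances and covariances s[i,j] = (1/(n-1)) · Σ_k (x_{k,i} - mean_i) · (x_{k,j} - mean_j), with n-1 = 5:
  s[X_1,X_1] = ((2.8333)·(2.8333) + (0.8333)·(0.8333) + (1.8333)·(1.8333) + (-3.1667)·(-3.1667) + (-3.1667)·(-3.1667) + (0.8333)·(0.8333)) / 5 = 32.8333/5 = 6.5667
  s[X_1,X_2] = ((2.8333)·(1.5) + (0.8333)·(1.5) + (1.8333)·(-3.5) + (-3.1667)·(-1.5) + (-3.1667)·(0.5) + (0.8333)·(1.5)) / 5 = 3.5/5 = 0.7
  s[X_2,X_2] = ((1.5)·(1.5) + (1.5)·(1.5) + (-3.5)·(-3.5) + (-1.5)·(-1.5) + (0.5)·(0.5) + (1.5)·(1.5)) / 5 = 21.5/5 = 4.3
  Sample standard deviations s_i = √(s[i,i]):
  s(X_1) = √(6.5667) = 2.5626
  s(X_2) = √(4.3) = 2.0736

Step 3 — r_{ij} = s_{ij} / (s_i · s_j):
  r[X_1,X_1] = 1 (diagonal).
  r[X_1,X_2] = 0.7 / (2.5626 · 2.0736) = 0.7 / 5.3138 = 0.1317
  r[X_2,X_2] = 1 (diagonal).

R is symmetric with unit diagonal. Assembling:

R = [[1, 0.1317],
 [0.1317, 1]]


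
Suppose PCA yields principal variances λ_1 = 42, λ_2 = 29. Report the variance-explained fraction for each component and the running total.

Step 1 — total variance = trace(Sigma) = Σ λ_i = 42 + 29 = 71.

Step 2 — fraction explained by component i = λ_i / Σ λ:
  PC1: 42/71 = 0.5915
  PC2: 29/71 = 0.4085

Step 3 — cumulative fraction after k components = (λ_1 + ... + λ_k) / Σ λ:
  k = 1: 42/71 = 0.5915
  k = 2: (42 + 29)/71 = 71/71 = 1

Summary (fraction, with percent):

explained: PC1 0.5915 (59.15%), PC2 0.4085 (40.85%);  cumulative: 0.5915, 1


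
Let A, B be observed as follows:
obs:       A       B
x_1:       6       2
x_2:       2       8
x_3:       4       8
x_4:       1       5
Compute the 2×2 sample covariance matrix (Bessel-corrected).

Step 1 — column means:
  mean(A) = (6 + 2 + 4 + 1) / 4 = 13/4 = 3.25
  mean(B) = (2 + 8 + 8 + 5) / 4 = 23/4 = 5.75

Step 2 — sample covariance S[i,j] = (1/(n-1)) · Σ_k (x_{k,i} - mean_i) · (x_{k,j} - mean_j), with n-1 = 3.
  S[A,A] = ((2.75)·(2.75) + (-1.25)·(-1.25) + (0.75)·(0.75) + (-2.25)·(-2.25)) / 3 = 14.75/3 = 4.9167
  S[A,B] = ((2.75)·(-3.75) + (-1.25)·(2.25) + (0.75)·(2.25) + (-2.25)·(-0.75)) / 3 = -9.75/3 = -3.25
  S[B,B] = ((-3.75)·(-3.75) + (2.25)·(2.25) + (2.25)·(2.25) + (-0.75)·(-0.75)) / 3 = 24.75/3 = 8.25

S is symmetric (S[j,i] = S[i,j]). Assembling:

S = [[4.9167, -3.25],
 [-3.25, 8.25]]


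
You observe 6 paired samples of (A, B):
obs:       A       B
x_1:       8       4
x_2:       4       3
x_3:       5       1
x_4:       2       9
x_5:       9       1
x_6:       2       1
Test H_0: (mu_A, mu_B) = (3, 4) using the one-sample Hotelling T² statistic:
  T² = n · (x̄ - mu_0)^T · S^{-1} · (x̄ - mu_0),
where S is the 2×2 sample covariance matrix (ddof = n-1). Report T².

Step 1 — sample mean vector:
  mean(A) = (8 + 4 + 5 + 2 + 9 + 2) / 6 = 30/6 = 5
  mean(B) = (4 + 3 + 1 + 9 + 1 + 1) / 6 = 19/6 = 3.1667
  x̄ = (5, 3.1667),  deviation x̄ - mu_0 = (5, 3.1667) - (3, 4) = (2, -0.8333).

Step 2 — sample covariance matrix, S[i,j] = (1/(n-1)) · Σ_k (x_{k,i} - mean_i) · (x_{k,j} - mean_j), divisor n-1 = 5:
  S[A,A] = ((3)·(3) + (-1)·(-1) + (0)·(0) + (-3)·(-3) + (4)·(4) + (-3)·(-3)) / 5 = 44/5 = 8.8
  S[A,B] = ((3)·(0.8333) + (-1)·(-0.1667) + (0)·(-2.1667) + (-3)·(5.8333) + (4)·(-2.1667) + (-3)·(-2.1667)) / 5 = -17/5 = -3.4
  S[B,B] = ((0.8333)·(0.8333) + (-0.1667)·(-0.1667) + (-2.1667)·(-2.1667) + (5.8333)·(5.8333) + (-2.1667)·(-2.1667) + (-2.1667)·(-2.1667)) / 5 = 48.8333/5 = 9.7667
  S = [[8.8, -3.4],
 [-3.4, 9.7667]].

Step 3 — invert S. det(S) = 8.8·9.7667 - (-3.4)² = 74.3867.
  S^{-1} = (1/det) · [[d, -b], [-b, a]] = [[0.1313, 0.0457],
 [0.0457, 0.1183]].

Step 4 — quadratic form (x̄ - mu_0)^T · S^{-1} · (x̄ - mu_0):
  S^{-1} · (x̄ - mu_0) = (0.2245, -0.0072),
  (x̄ - mu_0)^T · [...] = (2)·(0.2245) + (-0.8333)·(-0.0072) = 0.455.

Step 5 — scale by n: T² = 6 · 0.455 = 2.7299.

T² ≈ 2.7299


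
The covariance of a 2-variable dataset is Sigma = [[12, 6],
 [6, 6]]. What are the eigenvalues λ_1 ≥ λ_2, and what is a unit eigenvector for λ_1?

Step 1 — characteristic polynomial of 2×2 Sigma:
  det(Sigma - λI) = λ² - trace · λ + det = 0.
  trace = 12 + 6 = 18, det = 12·6 - (6)² = 36.
Step 2 — discriminant:
  Δ = trace² - 4·det = 324 - 144 = 180.
Step 3 — eigenvalues:
  λ = (trace ± √Δ)/2 = (18 ± 13.4164)/2,
  λ_1 = 15.7082,  λ_2 = 2.2918.

Step 4 — unit eigenvector for λ_1: solve (Sigma - λ_1 I)v = 0. First row:
  (12 - 15.7082)·v_x + (6)·v_y = 0, i.e. (-3.7082)·v_x + (6)·v_y = 0,
  so v ∝ (b, λ_1 - a) = (6, 3.7082) = u.
  ||u|| = √((6)² + (3.7082)²) = √(49.7508) ≈ 7.0534,
  v_1 = u/||u|| ≈ (0.8507, 0.5257) (||v_1|| = 1).

λ_1 = 15.7082,  λ_2 = 2.2918;  v_1 ≈ (0.8507, 0.5257)


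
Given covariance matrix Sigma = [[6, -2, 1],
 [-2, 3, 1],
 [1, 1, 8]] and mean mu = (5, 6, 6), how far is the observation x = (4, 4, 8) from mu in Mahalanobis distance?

Step 1 — centre the observation: (x - mu) = (-1, -2, 2).

Step 2 — invert Sigma (cofactor / det for 3×3, or solve directly):
  Sigma^{-1} = [[0.2323, 0.1717, -0.0505],
 [0.1717, 0.4747, -0.0808],
 [-0.0505, -0.0808, 0.1414]].

Step 3 — form the quadratic (x - mu)^T · Sigma^{-1} · (x - mu):
  Sigma^{-1} · (x - mu) = (-0.6768, -1.2828, 0.4949).
  (x - mu)^T · [Sigma^{-1} · (x - mu)] = (-1)·(-0.6768) + (-2)·(-1.2828) + (2)·(0.4949) = 4.2323.

Step 4 — take square root: d = √(4.2323) ≈ 2.0573.

d(x, mu) = √(4.2323) ≈ 2.0573


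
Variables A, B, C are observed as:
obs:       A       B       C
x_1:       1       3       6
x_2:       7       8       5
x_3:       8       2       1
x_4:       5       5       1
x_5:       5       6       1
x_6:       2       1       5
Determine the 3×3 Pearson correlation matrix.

Step 1 — column means:
  mean(A) = (1 + 7 + 8 + 5 + 5 + 2) / 6 = 28/6 = 4.6667
  mean(B) = (3 + 8 + 2 + 5 + 6 + 1) / 6 = 25/6 = 4.1667
  mean(C) = (6 + 5 + 1 + 1 + 1 + 5) / 6 = 19/6 = 3.1667

Step 2 — sample variances and covariances s[i,j] = (1/(n-1)) · Σ_k (x_{k,i} - mean_i) · (x_{k,j} - mean_j), with n-1 = 5:
  s[A,A] = ((-3.6667)·(-3.6667) + (2.3333)·(2.3333) + (3.3333)·(3.3333) + (0.3333)·(0.3333) + (0.3333)·(0.3333) + (-2.6667)·(-2.6667)) / 5 = 37.3333/5 = 7.4667
  s[A,B] = ((-3.6667)·(-1.1667) + (2.3333)·(3.8333) + (3.3333)·(-2.1667) + (0.3333)·(0.8333) + (0.3333)·(1.8333) + (-2.6667)·(-3.1667)) / 5 = 15.3333/5 = 3.0667
  s[A,C] = ((-3.6667)·(2.8333) + (2.3333)·(1.8333) + (3.3333)·(-2.1667) + (0.3333)·(-2.1667) + (0.3333)·(-2.1667) + (-2.6667)·(1.8333)) / 5 = -19.6667/5 = -3.9333
  s[B,B] = ((-1.1667)·(-1.1667) + (3.8333)·(3.8333) + (-2.1667)·(-2.1667) + (0.8333)·(0.8333) + (1.8333)·(1.8333) + (-3.1667)·(-3.1667)) / 5 = 34.8333/5 = 6.9667
  s[B,C] = ((-1.1667)·(2.8333) + (3.8333)·(1.8333) + (-2.1667)·(-2.1667) + (0.8333)·(-2.1667) + (1.8333)·(-2.1667) + (-3.1667)·(1.8333)) / 5 = -3.1667/5 = -0.6333
  s[C,C] = ((2.8333)·(2.8333) + (1.8333)·(1.8333) + (-2.1667)·(-2.1667) + (-2.1667)·(-2.1667) + (-2.1667)·(-2.1667) + (1.8333)·(1.8333)) / 5 = 28.8333/5 = 5.7667
  Sample standard deviations s_i = √(s[i,i]):
  s(A) = √(7.4667) = 2.7325
  s(B) = √(6.9667) = 2.6394
  s(C) = √(5.7667) = 2.4014

Step 3 — r_{ij} = s_{ij} / (s_i · s_j):
  r[A,A] = 1 (diagonal).
  r[A,B] = 3.0667 / (2.7325 · 2.6394) = 3.0667 / 7.2123 = 0.4252
  r[A,C] = -3.9333 / (2.7325 · 2.4014) = -3.9333 / 6.5618 = -0.5994
  r[B,B] = 1 (diagonal).
  r[B,C] = -0.6333 / (2.6394 · 2.4014) = -0.6333 / 6.3383 = -0.0999
  r[C,C] = 1 (diagonal).

R is symmetric with unit diagonal. Assembling:

R = [[1, 0.4252, -0.5994],
 [0.4252, 1, -0.0999],
 [-0.5994, -0.0999, 1]]


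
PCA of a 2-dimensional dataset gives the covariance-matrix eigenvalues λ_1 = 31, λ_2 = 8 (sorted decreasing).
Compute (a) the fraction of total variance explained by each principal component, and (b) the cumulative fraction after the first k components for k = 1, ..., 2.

Step 1 — total variance = trace(Sigma) = Σ λ_i = 31 + 8 = 39.

Step 2 — fraction explained by component i = λ_i / Σ λ:
  PC1: 31/39 = 0.7949
  PC2: 8/39 = 0.2051

Step 3 — cumulative fraction after k components = (λ_1 + ... + λ_k) / Σ λ:
  k = 1: 31/39 = 0.7949
  k = 2: (31 + 8)/39 = 39/39 = 1

Summary (fraction, with percent):

explained: PC1 0.7949 (79.49%), PC2 0.2051 (20.51%);  cumulative: 0.7949, 1


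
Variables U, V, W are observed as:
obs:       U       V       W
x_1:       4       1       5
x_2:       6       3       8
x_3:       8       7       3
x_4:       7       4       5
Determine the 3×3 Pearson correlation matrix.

Step 1 — column means:
  mean(U) = (4 + 6 + 8 + 7) / 4 = 25/4 = 6.25
  mean(V) = (1 + 3 + 7 + 4) / 4 = 15/4 = 3.75
  mean(W) = (5 + 8 + 3 + 5) / 4 = 21/4 = 5.25

Step 2 — sample variances and covariances s[i,j] = (1/(n-1)) · Σ_k (x_{k,i} - mean_i) · (x_{k,j} - mean_j), with n-1 = 3:
  s[U,U] = ((-2.25)·(-2.25) + (-0.25)·(-0.25) + (1.75)·(1.75) + (0.75)·(0.75)) / 3 = 8.75/3 = 2.9167
  s[U,V] = ((-2.25)·(-2.75) + (-0.25)·(-0.75) + (1.75)·(3.25) + (0.75)·(0.25)) / 3 = 12.25/3 = 4.0833
  s[U,W] = ((-2.25)·(-0.25) + (-0.25)·(2.75) + (1.75)·(-2.25) + (0.75)·(-0.25)) / 3 = -4.25/3 = -1.4167
  s[V,V] = ((-2.75)·(-2.75) + (-0.75)·(-0.75) + (3.25)·(3.25) + (0.25)·(0.25)) / 3 = 18.75/3 = 6.25
  s[V,W] = ((-2.75)·(-0.25) + (-0.75)·(2.75) + (3.25)·(-2.25) + (0.25)·(-0.25)) / 3 = -8.75/3 = -2.9167
  s[W,W] = ((-0.25)·(-0.25) + (2.75)·(2.75) + (-2.25)·(-2.25) + (-0.25)·(-0.25)) / 3 = 12.75/3 = 4.25
  Sample standard deviations s_i = √(s[i,i]):
  s(U) = √(2.9167) = 1.7078
  s(V) = √(6.25) = 2.5
  s(W) = √(4.25) = 2.0616

Step 3 — r_{ij} = s_{ij} / (s_i · s_j):
  r[U,U] = 1 (diagonal).
  r[U,V] = 4.0833 / (1.7078 · 2.5) = 4.0833 / 4.2696 = 0.9564
  r[U,W] = -1.4167 / (1.7078 · 2.0616) = -1.4167 / 3.5208 = -0.4024
  r[V,V] = 1 (diagonal).
  r[V,W] = -2.9167 / (2.5 · 2.0616) = -2.9167 / 5.1539 = -0.5659
  r[W,W] = 1 (diagonal).

R is symmetric with unit diagonal. Assembling:

R = [[1, 0.9564, -0.4024],
 [0.9564, 1, -0.5659],
 [-0.4024, -0.5659, 1]]


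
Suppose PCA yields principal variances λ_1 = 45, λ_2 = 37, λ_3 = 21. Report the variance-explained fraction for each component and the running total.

Step 1 — total variance = trace(Sigma) = Σ λ_i = 45 + 37 + 21 = 103.

Step 2 — fraction explained by component i = λ_i / Σ λ:
  PC1: 45/103 = 0.4369
  PC2: 37/103 = 0.3592
  PC3: 21/103 = 0.2039

Step 3 — cumulative fraction after k components = (λ_1 + ... + λ_k) / Σ λ:
  k = 1: 45/103 = 0.4369
  k = 2: (45 + 37)/103 = 82/103 = 0.7961
  k = 3: (45 + 37 + 21)/103 = 103/103 = 1

Summary (fraction, with percent):

explained: PC1 0.4369 (43.69%), PC2 0.3592 (35.92%), PC3 0.2039 (20.39%);  cumulative: 0.4369, 0.7961, 1


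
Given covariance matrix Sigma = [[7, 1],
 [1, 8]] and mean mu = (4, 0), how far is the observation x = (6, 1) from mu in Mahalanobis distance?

Step 1 — centre the observation: (x - mu) = (2, 1).

Step 2 — invert Sigma. det(Sigma) = 7·8 - (1)² = 55.
  Sigma^{-1} = (1/det) · [[d, -b], [-b, a]] = [[0.1455, -0.0182],
 [-0.0182, 0.1273]].

Step 3 — form the quadratic (x - mu)^T · Sigma^{-1} · (x - mu):
  Sigma^{-1} · (x - mu) = (0.2727, 0.0909).
  (x - mu)^T · [Sigma^{-1} · (x - mu)] = (2)·(0.2727) + (1)·(0.0909) = 0.6364.

Step 4 — take square root: d = √(0.6364) ≈ 0.7977.

d(x, mu) = √(0.6364) ≈ 0.7977


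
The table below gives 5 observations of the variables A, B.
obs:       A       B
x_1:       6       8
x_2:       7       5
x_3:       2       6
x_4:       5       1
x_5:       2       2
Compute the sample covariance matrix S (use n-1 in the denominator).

Step 1 — column means:
  mean(A) = (6 + 7 + 2 + 5 + 2) / 5 = 22/5 = 4.4
  mean(B) = (8 + 5 + 6 + 1 + 2) / 5 = 22/5 = 4.4

Step 2 — sample covariance S[i,j] = (1/(n-1)) · Σ_k (x_{k,i} - mean_i) · (x_{k,j} - mean_j), with n-1 = 4.
  S[A,A] = ((1.6)·(1.6) + (2.6)·(2.6) + (-2.4)·(-2.4) + (0.6)·(0.6) + (-2.4)·(-2.4)) / 4 = 21.2/4 = 5.3
  S[A,B] = ((1.6)·(3.6) + (2.6)·(0.6) + (-2.4)·(1.6) + (0.6)·(-3.4) + (-2.4)·(-2.4)) / 4 = 7.2/4 = 1.8
  S[B,B] = ((3.6)·(3.6) + (0.6)·(0.6) + (1.6)·(1.6) + (-3.4)·(-3.4) + (-2.4)·(-2.4)) / 4 = 33.2/4 = 8.3

S is symmetric (S[j,i] = S[i,j]). Assembling:

S = [[5.3, 1.8],
 [1.8, 8.3]]


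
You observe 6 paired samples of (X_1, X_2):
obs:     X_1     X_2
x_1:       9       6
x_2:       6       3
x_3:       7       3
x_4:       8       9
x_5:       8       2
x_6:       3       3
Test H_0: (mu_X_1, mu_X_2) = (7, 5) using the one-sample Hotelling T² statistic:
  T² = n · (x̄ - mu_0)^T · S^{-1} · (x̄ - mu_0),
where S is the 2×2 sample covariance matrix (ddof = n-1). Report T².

Step 1 — sample mean vector:
  mean(X_1) = (9 + 6 + 7 + 8 + 8 + 3) / 6 = 41/6 = 6.8333
  mean(X_2) = (6 + 3 + 3 + 9 + 2 + 3) / 6 = 26/6 = 4.3333
  x̄ = (6.8333, 4.3333),  deviation x̄ - mu_0 = (6.8333, 4.3333) - (7, 5) = (-0.1667, -0.6667).

Step 2 — sample covariance matrix, S[i,j] = (1/(n-1)) · Σ_k (x_{k,i} - mean_i) · (x_{k,j} - mean_j), divisor n-1 = 5:
  S[X_1,X_1] = ((2.1667)·(2.1667) + (-0.8333)·(-0.8333) + (0.1667)·(0.1667) + (1.1667)·(1.1667) + (1.1667)·(1.1667) + (-3.8333)·(-3.8333)) / 5 = 22.8333/5 = 4.5667
  S[X_1,X_2] = ((2.1667)·(1.6667) + (-0.8333)·(-1.3333) + (0.1667)·(-1.3333) + (1.1667)·(4.6667) + (1.1667)·(-2.3333) + (-3.8333)·(-1.3333)) / 5 = 12.3333/5 = 2.4667
  S[X_2,X_2] = ((1.6667)·(1.6667) + (-1.3333)·(-1.3333) + (-1.3333)·(-1.3333) + (4.6667)·(4.6667) + (-2.3333)·(-2.3333) + (-1.3333)·(-1.3333)) / 5 = 35.3333/5 = 7.0667
  S = [[4.5667, 2.4667],
 [2.4667, 7.0667]].

Step 3 — invert S. det(S) = 4.5667·7.0667 - (2.4667)² = 26.1867.
  S^{-1} = (1/det) · [[d, -b], [-b, a]] = [[0.2699, -0.0942],
 [-0.0942, 0.1744]].

Step 4 — quadratic form (x̄ - mu_0)^T · S^{-1} · (x̄ - mu_0):
  S^{-1} · (x̄ - mu_0) = (0.0178, -0.1006),
  (x̄ - mu_0)^T · [...] = (-0.1667)·(0.0178) + (-0.6667)·(-0.1006) = 0.0641.

Step 5 — scale by n: T² = 6 · 0.0641 = 0.3844.

T² ≈ 0.3844


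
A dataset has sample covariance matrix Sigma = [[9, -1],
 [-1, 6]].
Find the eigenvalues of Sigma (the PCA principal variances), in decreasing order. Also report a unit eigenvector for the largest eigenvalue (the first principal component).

Step 1 — characteristic polynomial of 2×2 Sigma:
  det(Sigma - λI) = λ² - trace · λ + det = 0.
  trace = 9 + 6 = 15, det = 9·6 - (-1)² = 53.
Step 2 — discriminant:
  Δ = trace² - 4·det = 225 - 212 = 13.
Step 3 — eigenvalues:
  λ = (trace ± √Δ)/2 = (15 ± 3.6056)/2,
  λ_1 = 9.3028,  λ_2 = 5.6972.

Step 4 — unit eigenvector for λ_1: solve (Sigma - λ_1 I)v = 0. First row:
  (9 - 9.3028)·v_x + (-1)·v_y = 0, i.e. (-0.3028)·v_x + (-1)·v_y = 0,
  so v ∝ (b, λ_1 - a) = (-1, 0.3028); multiply by -1 so the first entry is positive: u = (1, -0.3028).
  ||u|| = √((1)² + (-0.3028)²) = √(1.0917) ≈ 1.0448,
  v_1 = u/||u|| ≈ (0.9571, -0.2898) (||v_1|| = 1).

λ_1 = 9.3028,  λ_2 = 5.6972;  v_1 ≈ (0.9571, -0.2898)


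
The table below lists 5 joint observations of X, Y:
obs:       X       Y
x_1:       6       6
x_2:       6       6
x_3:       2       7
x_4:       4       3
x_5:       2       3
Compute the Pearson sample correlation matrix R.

Step 1 — column means:
  mean(X) = (6 + 6 + 2 + 4 + 2) / 5 = 20/5 = 4
  mean(Y) = (6 + 6 + 7 + 3 + 3) / 5 = 25/5 = 5

Step 2 — sample variances and covariances s[i,j] = (1/(n-1)) · Σ_k (x_{k,i} - mean_i) · (x_{k,j} - mean_j), with n-1 = 4:
  s[X,X] = ((2)·(2) + (2)·(2) + (-2)·(-2) + (0)·(0) + (-2)·(-2)) / 4 = 16/4 = 4
  s[X,Y] = ((2)·(1) + (2)·(1) + (-2)·(2) + (0)·(-2) + (-2)·(-2)) / 4 = 4/4 = 1
  s[Y,Y] = ((1)·(1) + (1)·(1) + (2)·(2) + (-2)·(-2) + (-2)·(-2)) / 4 = 14/4 = 3.5
  Sample standard deviations s_i = √(s[i,i]):
  s(X) = √(4) = 2
  s(Y) = √(3.5) = 1.8708

Step 3 — r_{ij} = s_{ij} / (s_i · s_j):
  r[X,X] = 1 (diagonal).
  r[X,Y] = 1 / (2 · 1.8708) = 1 / 3.7417 = 0.2673
  r[Y,Y] = 1 (diagonal).

R is symmetric with unit diagonal. Assembling:

R = [[1, 0.2673],
 [0.2673, 1]]


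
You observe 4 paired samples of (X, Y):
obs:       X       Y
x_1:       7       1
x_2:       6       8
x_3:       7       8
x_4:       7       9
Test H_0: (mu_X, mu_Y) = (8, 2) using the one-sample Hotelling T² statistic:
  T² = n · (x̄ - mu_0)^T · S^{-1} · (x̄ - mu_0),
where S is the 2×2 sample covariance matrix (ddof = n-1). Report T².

Step 1 — sample mean vector:
  mean(X) = (7 + 6 + 7 + 7) / 4 = 27/4 = 6.75
  mean(Y) = (1 + 8 + 8 + 9) / 4 = 26/4 = 6.5
  x̄ = (6.75, 6.5),  deviation x̄ - mu_0 = (6.75, 6.5) - (8, 2) = (-1.25, 4.5).

Step 2 — sample covariance matrix, S[i,j] = (1/(n-1)) · Σ_k (x_{k,i} - mean_i) · (x_{k,j} - mean_j), divisor n-1 = 3:
  S[X,X] = ((0.25)·(0.25) + (-0.75)·(-0.75) + (0.25)·(0.25) + (0.25)·(0.25)) / 3 = 0.75/3 = 0.25
  S[X,Y] = ((0.25)·(-5.5) + (-0.75)·(1.5) + (0.25)·(1.5) + (0.25)·(2.5)) / 3 = -1.5/3 = -0.5
  S[Y,Y] = ((-5.5)·(-5.5) + (1.5)·(1.5) + (1.5)·(1.5) + (2.5)·(2.5)) / 3 = 41/3 = 13.6667
  S = [[0.25, -0.5],
 [-0.5, 13.6667]].

Step 3 — invert S. det(S) = 0.25·13.6667 - (-0.5)² = 3.1667.
  S^{-1} = (1/det) · [[d, -b], [-b, a]] = [[4.3158, 0.1579],
 [0.1579, 0.0789]].

Step 4 — quadratic form (x̄ - mu_0)^T · S^{-1} · (x̄ - mu_0):
  S^{-1} · (x̄ - mu_0) = (-4.6842, 0.1579),
  (x̄ - mu_0)^T · [...] = (-1.25)·(-4.6842) + (4.5)·(0.1579) = 6.5658.

Step 5 — scale by n: T² = 4 · 6.5658 = 26.2632.

T² ≈ 26.2632


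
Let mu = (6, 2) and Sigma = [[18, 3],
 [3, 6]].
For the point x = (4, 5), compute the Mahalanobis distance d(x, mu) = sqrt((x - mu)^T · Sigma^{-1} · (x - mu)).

Step 1 — centre the observation: (x - mu) = (-2, 3).

Step 2 — invert Sigma. det(Sigma) = 18·6 - (3)² = 99.
  Sigma^{-1} = (1/det) · [[d, -b], [-b, a]] = [[0.0606, -0.0303],
 [-0.0303, 0.1818]].

Step 3 — form the quadratic (x - mu)^T · Sigma^{-1} · (x - mu):
  Sigma^{-1} · (x - mu) = (-0.2121, 0.6061).
  (x - mu)^T · [Sigma^{-1} · (x - mu)] = (-2)·(-0.2121) + (3)·(0.6061) = 2.2424.

Step 4 — take square root: d = √(2.2424) ≈ 1.4975.

d(x, mu) = √(2.2424) ≈ 1.4975


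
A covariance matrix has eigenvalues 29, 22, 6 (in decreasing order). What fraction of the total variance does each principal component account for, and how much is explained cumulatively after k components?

Step 1 — total variance = trace(Sigma) = Σ λ_i = 29 + 22 + 6 = 57.

Step 2 — fraction explained by component i = λ_i / Σ λ:
  PC1: 29/57 = 0.5088
  PC2: 22/57 = 0.386
  PC3: 6/57 = 0.1053

Step 3 — cumulative fraction after k components = (λ_1 + ... + λ_k) / Σ λ:
  k = 1: 29/57 = 0.5088
  k = 2: (29 + 22)/57 = 51/57 = 0.8947
  k = 3: (29 + 22 + 6)/57 = 57/57 = 1

Summary (fraction, with percent):

explained: PC1 0.5088 (50.88%), PC2 0.386 (38.6%), PC3 0.1053 (10.53%);  cumulative: 0.5088, 0.8947, 1


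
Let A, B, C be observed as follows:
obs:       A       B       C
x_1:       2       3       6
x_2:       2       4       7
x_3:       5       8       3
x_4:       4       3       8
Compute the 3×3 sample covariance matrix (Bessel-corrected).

Step 1 — column means:
  mean(A) = (2 + 2 + 5 + 4) / 4 = 13/4 = 3.25
  mean(B) = (3 + 4 + 8 + 3) / 4 = 18/4 = 4.5
  mean(C) = (6 + 7 + 3 + 8) / 4 = 24/4 = 6

Step 2 — sample covariance S[i,j] = (1/(n-1)) · Σ_k (x_{k,i} - mean_i) · (x_{k,j} - mean_j), with n-1 = 3.
  S[A,A] = ((-1.25)·(-1.25) + (-1.25)·(-1.25) + (1.75)·(1.75) + (0.75)·(0.75)) / 3 = 6.75/3 = 2.25
  S[A,B] = ((-1.25)·(-1.5) + (-1.25)·(-0.5) + (1.75)·(3.5) + (0.75)·(-1.5)) / 3 = 7.5/3 = 2.5
  S[A,C] = ((-1.25)·(0) + (-1.25)·(1) + (1.75)·(-3) + (0.75)·(2)) / 3 = -5/3 = -1.6667
  S[B,B] = ((-1.5)·(-1.5) + (-0.5)·(-0.5) + (3.5)·(3.5) + (-1.5)·(-1.5)) / 3 = 17/3 = 5.6667
  S[B,C] = ((-1.5)·(0) + (-0.5)·(1) + (3.5)·(-3) + (-1.5)·(2)) / 3 = -14/3 = -4.6667
  S[C,C] = ((0)·(0) + (1)·(1) + (-3)·(-3) + (2)·(2)) / 3 = 14/3 = 4.6667

S is symmetric (S[j,i] = S[i,j]). Assembling:

S = [[2.25, 2.5, -1.6667],
 [2.5, 5.6667, -4.6667],
 [-1.6667, -4.6667, 4.6667]]


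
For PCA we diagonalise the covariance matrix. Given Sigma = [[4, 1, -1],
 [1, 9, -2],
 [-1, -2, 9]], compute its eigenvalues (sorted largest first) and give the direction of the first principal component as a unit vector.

Step 1 — characteristic polynomial p(λ) = det(λI - Sigma) = λ³ - tr·λ² + c_1·λ - det, where tr = trace, c_1 = sum of the principal 2×2 minors, det = det(Sigma):
  tr = 4 + 9 + 9 = 22,
  c_1 = (4·9 - (1)²) + (4·9 - (-1)²) + (9·9 - (-2)²) = 35 + 35 + 77 = 147,
  det = 4·(9·9 - (-2)²) - (1)·((1)·9 - (-2)·(-1)) + (-1)·((1)·(-2) - 9·(-1)) = 4·(77) - (1)·(7) + (-1)·(7) = 294.
  So p(λ) = λ³ - 22λ² + 147λ - 294.
Step 2 — look for an integer root (rational root theorem: any rational root is an integer divisor of 294). Testing λ = 7:
  p(7) = 343 - 1078 + 1029 - 294 = 0  ✓
  Dividing out (λ - 7): p(λ) = (λ - 7)(λ² - 15λ + 42).
Step 3 — remaining eigenvalues from the quadratic λ² - 15λ + 42 = 0:
  Δ = 15² - 4·42 = 225 - 168 = 57,  λ = (15 ± √57)/2 = (15 ± 7.5498)/2 ≈ 11.2749 or 3.7251.
  Sorted: λ_1 = 11.2749,  λ_2 = 7,  λ_3 = 3.7251  (check: sum = 22 = tr ✓).

Step 4 — unit eigenvector for λ_1 ≈ 11.2749: v spans the null space of (Sigma - λ_1 I), whose rows are
  r_1 = (-7.2749, 1, -1),  r_2 = (1, -2.2749, -2),  r_3 = (-1, -2, -2.2749).
  v is orthogonal to every row, so take v ∝ r_1 × r_2 = ((1)·(-2) - (-1)·(-2.2749), (-1)·(1) - (-7.2749)·(-2), (-7.2749)·(-2.2749) - (1)·(1)) ≈ (-4.2749, -15.5498, 15.5498).
  Rescale (multiply by -1 so the first nonzero entry is positive): u = (4.2749, 15.5498, -15.5498).
  ||u|| = √((4.2749)² + (15.5498)² + (-15.5498)²) = √(501.8696) ≈ 22.4024,  v_1 = u/||u|| ≈ (0.1908, 0.6941, -0.6941) (||v_1|| = 1).

λ_1 = 11.2749,  λ_2 = 7,  λ_3 = 3.7251;  v_1 ≈ (0.1908, 0.6941, -0.6941)


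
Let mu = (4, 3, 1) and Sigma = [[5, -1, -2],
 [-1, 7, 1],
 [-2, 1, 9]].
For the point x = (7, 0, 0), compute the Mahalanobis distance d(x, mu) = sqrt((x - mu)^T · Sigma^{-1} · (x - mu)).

Step 1 — centre the observation: (x - mu) = (3, -3, -1).

Step 2 — invert Sigma (cofactor / det for 3×3, or solve directly):
  Sigma^{-1} = [[0.2238, 0.0253, 0.0469],
 [0.0253, 0.148, -0.0108],
 [0.0469, -0.0108, 0.1227]].

Step 3 — form the quadratic (x - mu)^T · Sigma^{-1} · (x - mu):
  Sigma^{-1} · (x - mu) = (0.5487, -0.3574, 0.0505).
  (x - mu)^T · [Sigma^{-1} · (x - mu)] = (3)·(0.5487) + (-3)·(-0.3574) + (-1)·(0.0505) = 2.6679.

Step 4 — take square root: d = √(2.6679) ≈ 1.6334.

d(x, mu) = √(2.6679) ≈ 1.6334


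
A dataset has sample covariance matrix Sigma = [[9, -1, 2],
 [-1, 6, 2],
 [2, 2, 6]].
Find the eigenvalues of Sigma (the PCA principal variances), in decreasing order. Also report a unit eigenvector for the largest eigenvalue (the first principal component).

Step 1 — characteristic polynomial p(λ) = det(λI - Sigma) = λ³ - tr·λ² + c_1·λ - det, where tr = trace, c_1 = sum of the principal 2×2 minors, det = det(Sigma):
  tr = 9 + 6 + 6 = 21,
  c_1 = (9·6 - (-1)²) + (9·6 - (2)²) + (6·6 - (2)²) = 53 + 50 + 32 = 135,
  det = 9·(6·6 - (2)²) - (-1)·((-1)·6 - (2)·(2)) + (2)·((-1)·(2) - 6·(2)) = 9·(32) - (-1)·(-10) + (2)·(-14) = 250.
  So p(λ) = λ³ - 21λ² + 135λ - 250.
Step 2 — look for an integer root (rational root theorem: any rational root is an integer divisor of 250). Testing λ = 10:
  p(10) = 1000 - 2100 + 1350 - 250 = 0  ✓
  Dividing out (λ - 10): p(λ) = (λ - 10)(λ² - 11λ + 25).
Step 3 — remaining eigenvalues from the quadratic λ² - 11λ + 25 = 0:
  Δ = 11² - 4·25 = 121 - 100 = 21,  λ = (11 ± √21)/2 = (11 ± 4.5826)/2 ≈ 7.7913 or 3.2087.
  Sorted: λ_1 = 10,  λ_2 = 7.7913,  λ_3 = 3.2087  (check: sum = 21 = tr ✓).

Step 4 — unit eigenvector for λ_1 = 10: v spans the null space of (Sigma - λ_1 I), whose rows are
  r_1 = (-1, -1, 2),  r_2 = (-1, -4, 2),  r_3 = (2, 2, -4).
  v is orthogonal to every row, so take v ∝ r_1 × r_2 = ((-1)·(2) - (2)·(-4), (2)·(-1) - (-1)·(2), (-1)·(-4) - (-1)·(-1)) = (6, 0, 3).
  Rescale (divide by 3): u = (2, 0, 1).
  ||u|| = √((2)² + (0)² + (1)²) = √(5) ≈ 2.2361,  v_1 = u/||u|| ≈ (0.8944, 0, 0.4472) (||v_1|| = 1).

λ_1 = 10,  λ_2 = 7.7913,  λ_3 = 3.2087;  v_1 ≈ (0.8944, 0, 0.4472)


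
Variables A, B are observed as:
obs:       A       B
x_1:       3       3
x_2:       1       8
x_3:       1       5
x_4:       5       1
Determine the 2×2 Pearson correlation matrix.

Step 1 — column means:
  mean(A) = (3 + 1 + 1 + 5) / 4 = 10/4 = 2.5
  mean(B) = (3 + 8 + 5 + 1) / 4 = 17/4 = 4.25

Step 2 — sample variances and covariances s[i,j] = (1/(n-1)) · Σ_k (x_{k,i} - mean_i) · (x_{k,j} - mean_j), with n-1 = 3:
  s[A,A] = ((0.5)·(0.5) + (-1.5)·(-1.5) + (-1.5)·(-1.5) + (2.5)·(2.5)) / 3 = 11/3 = 3.6667
  s[A,B] = ((0.5)·(-1.25) + (-1.5)·(3.75) + (-1.5)·(0.75) + (2.5)·(-3.25)) / 3 = -15.5/3 = -5.1667
  s[B,B] = ((-1.25)·(-1.25) + (3.75)·(3.75) + (0.75)·(0.75) + (-3.25)·(-3.25)) / 3 = 26.75/3 = 8.9167
  Sample standard deviations s_i = √(s[i,i]):
  s(A) = √(3.6667) = 1.9149
  s(B) = √(8.9167) = 2.9861

Step 3 — r_{ij} = s_{ij} / (s_i · s_j):
  r[A,A] = 1 (diagonal).
  r[A,B] = -5.1667 / (1.9149 · 2.9861) = -5.1667 / 5.7179 = -0.9036
  r[B,B] = 1 (diagonal).

R is symmetric with unit diagonal. Assembling:

R = [[1, -0.9036],
 [-0.9036, 1]]


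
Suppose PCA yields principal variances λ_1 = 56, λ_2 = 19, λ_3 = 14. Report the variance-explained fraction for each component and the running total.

Step 1 — total variance = trace(Sigma) = Σ λ_i = 56 + 19 + 14 = 89.

Step 2 — fraction explained by component i = λ_i / Σ λ:
  PC1: 56/89 = 0.6292
  PC2: 19/89 = 0.2135
  PC3: 14/89 = 0.1573

Step 3 — cumulative fraction after k components = (λ_1 + ... + λ_k) / Σ λ:
  k = 1: 56/89 = 0.6292
  k = 2: (56 + 19)/89 = 75/89 = 0.8427
  k = 3: (56 + 19 + 14)/89 = 89/89 = 1

Summary (fraction, with percent):

explained: PC1 0.6292 (62.92%), PC2 0.2135 (21.35%), PC3 0.1573 (15.73%);  cumulative: 0.6292, 0.8427, 1


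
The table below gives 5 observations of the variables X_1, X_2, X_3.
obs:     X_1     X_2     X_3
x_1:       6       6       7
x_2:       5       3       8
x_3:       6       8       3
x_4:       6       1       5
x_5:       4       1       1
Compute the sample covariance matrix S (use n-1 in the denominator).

Step 1 — column means:
  mean(X_1) = (6 + 5 + 6 + 6 + 4) / 5 = 27/5 = 5.4
  mean(X_2) = (6 + 3 + 8 + 1 + 1) / 5 = 19/5 = 3.8
  mean(X_3) = (7 + 8 + 3 + 5 + 1) / 5 = 24/5 = 4.8

Step 2 — sample covariance S[i,j] = (1/(n-1)) · Σ_k (x_{k,i} - mean_i) · (x_{k,j} - mean_j), with n-1 = 4.
  S[X_1,X_1] = ((0.6)·(0.6) + (-0.4)·(-0.4) + (0.6)·(0.6) + (0.6)·(0.6) + (-1.4)·(-1.4)) / 4 = 3.2/4 = 0.8
  S[X_1,X_2] = ((0.6)·(2.2) + (-0.4)·(-0.8) + (0.6)·(4.2) + (0.6)·(-2.8) + (-1.4)·(-2.8)) / 4 = 6.4/4 = 1.6
  S[X_1,X_3] = ((0.6)·(2.2) + (-0.4)·(3.2) + (0.6)·(-1.8) + (0.6)·(0.2) + (-1.4)·(-3.8)) / 4 = 4.4/4 = 1.1
  S[X_2,X_2] = ((2.2)·(2.2) + (-0.8)·(-0.8) + (4.2)·(4.2) + (-2.8)·(-2.8) + (-2.8)·(-2.8)) / 4 = 38.8/4 = 9.7
  S[X_2,X_3] = ((2.2)·(2.2) + (-0.8)·(3.2) + (4.2)·(-1.8) + (-2.8)·(0.2) + (-2.8)·(-3.8)) / 4 = 4.8/4 = 1.2
  S[X_3,X_3] = ((2.2)·(2.2) + (3.2)·(3.2) + (-1.8)·(-1.8) + (0.2)·(0.2) + (-3.8)·(-3.8)) / 4 = 32.8/4 = 8.2

S is symmetric (S[j,i] = S[i,j]). Assembling:

S = [[0.8, 1.6, 1.1],
 [1.6, 9.7, 1.2],
 [1.1, 1.2, 8.2]]


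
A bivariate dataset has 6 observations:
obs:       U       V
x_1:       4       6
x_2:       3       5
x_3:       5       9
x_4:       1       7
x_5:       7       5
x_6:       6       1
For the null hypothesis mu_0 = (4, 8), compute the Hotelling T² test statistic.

Step 1 — sample mean vector:
  mean(U) = (4 + 3 + 5 + 1 + 7 + 6) / 6 = 26/6 = 4.3333
  mean(V) = (6 + 5 + 9 + 7 + 5 + 1) / 6 = 33/6 = 5.5
  x̄ = (4.3333, 5.5),  deviation x̄ - mu_0 = (4.3333, 5.5) - (4, 8) = (0.3333, -2.5).

Step 2 — sample covariance matrix, S[i,j] = (1/(n-1)) · Σ_k (x_{k,i} - mean_i) · (x_{k,j} - mean_j), divisor n-1 = 5:
  S[U,U] = ((-0.3333)·(-0.3333) + (-1.3333)·(-1.3333) + (0.6667)·(0.6667) + (-3.3333)·(-3.3333) + (2.6667)·(2.6667) + (1.6667)·(1.6667)) / 5 = 23.3333/5 = 4.6667
  S[U,V] = ((-0.3333)·(0.5) + (-1.3333)·(-0.5) + (0.6667)·(3.5) + (-3.3333)·(1.5) + (2.6667)·(-0.5) + (1.6667)·(-4.5)) / 5 = -11/5 = -2.2
  S[V,V] = ((0.5)·(0.5) + (-0.5)·(-0.5) + (3.5)·(3.5) + (1.5)·(1.5) + (-0.5)·(-0.5) + (-4.5)·(-4.5)) / 5 = 35.5/5 = 7.1
  S = [[4.6667, -2.2],
 [-2.2, 7.1]].

Step 3 — invert S. det(S) = 4.6667·7.1 - (-2.2)² = 28.2933.
  S^{-1} = (1/det) · [[d, -b], [-b, a]] = [[0.2509, 0.0778],
 [0.0778, 0.1649]].

Step 4 — quadratic form (x̄ - mu_0)^T · S^{-1} · (x̄ - mu_0):
  S^{-1} · (x̄ - mu_0) = (-0.1107, -0.3864),
  (x̄ - mu_0)^T · [...] = (0.3333)·(-0.1107) + (-2.5)·(-0.3864) = 0.9292.

Step 5 — scale by n: T² = 6 · 0.9292 = 5.5749.

T² ≈ 5.5749


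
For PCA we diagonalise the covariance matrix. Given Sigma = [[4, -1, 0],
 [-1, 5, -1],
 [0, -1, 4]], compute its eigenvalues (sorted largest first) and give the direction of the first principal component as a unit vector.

Step 1 — characteristic polynomial p(λ) = det(λI - Sigma) = λ³ - tr·λ² + c_1·λ - det, where tr = trace, c_1 = sum of the principal 2×2 minors, det = det(Sigma):
  tr = 4 + 5 + 4 = 13,
  c_1 = (4·5 - (-1)²) + (4·4 - (0)²) + (5·4 - (-1)²) = 19 + 16 + 19 = 54,
  det = 4·(5·4 - (-1)²) - (-1)·((-1)·4 - (-1)·(0)) + (0)·((-1)·(-1) - 5·(0)) = 4·(19) - (-1)·(-4) + (0)·(1) = 72.
  So p(λ) = λ³ - 13λ² + 54λ - 72.
Step 2 — look for an integer root (rational root theorem: any rational root is an integer divisor of 72). Testing λ = 3:
  p(3) = 27 - 117 + 162 - 72 = 0  ✓
  Dividing out (λ - 3): p(λ) = (λ - 3)(λ² - 10λ + 24).
Step 3 — remaining eigenvalues from the quadratic λ² - 10λ + 24 = 0:
  Δ = 10² - 4·24 = 100 - 96 = 4,  λ = (10 ± √4)/2 = (10 ± 2)/2 = 6 or 4.
  Sorted: λ_1 = 6,  λ_2 = 4,  λ_3 = 3  (check: sum = 13 = tr ✓).

Step 4 — unit eigenvector for λ_1 = 6: v spans the null space of (Sigma - λ_1 I), whose rows are
  r_1 = (-2, -1, 0),  r_2 = (-1, -1, -1),  r_3 = (0, -1, -2).
  v is orthogonal to every row, so take v ∝ r_1 × r_2 = ((-1)·(-1) - (0)·(-1), (0)·(-1) - (-2)·(-1), (-2)·(-1) - (-1)·(-1)) = (1, -2, 1).
  Let u = (1, -2, 1).
  ||u|| = √((1)² + (-2)² + (1)²) = √(6) ≈ 2.4495,  v_1 = u/||u|| ≈ (0.4082, -0.8165, 0.4082) (||v_1|| = 1).

λ_1 = 6,  λ_2 = 4,  λ_3 = 3;  v_1 ≈ (0.4082, -0.8165, 0.4082)


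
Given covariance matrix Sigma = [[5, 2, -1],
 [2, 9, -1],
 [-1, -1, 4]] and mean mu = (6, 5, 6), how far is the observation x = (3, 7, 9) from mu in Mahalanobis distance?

Step 1 — centre the observation: (x - mu) = (-3, 2, 3).

Step 2 — invert Sigma (cofactor / det for 3×3, or solve directly):
  Sigma^{-1} = [[0.2273, -0.0455, 0.0455],
 [-0.0455, 0.1234, 0.0195],
 [0.0455, 0.0195, 0.2662]].

Step 3 — form the quadratic (x - mu)^T · Sigma^{-1} · (x - mu):
  Sigma^{-1} · (x - mu) = (-0.6364, 0.4416, 0.7013).
  (x - mu)^T · [Sigma^{-1} · (x - mu)] = (-3)·(-0.6364) + (2)·(0.4416) + (3)·(0.7013) = 4.8961.

Step 4 — take square root: d = √(4.8961) ≈ 2.2127.

d(x, mu) = √(4.8961) ≈ 2.2127


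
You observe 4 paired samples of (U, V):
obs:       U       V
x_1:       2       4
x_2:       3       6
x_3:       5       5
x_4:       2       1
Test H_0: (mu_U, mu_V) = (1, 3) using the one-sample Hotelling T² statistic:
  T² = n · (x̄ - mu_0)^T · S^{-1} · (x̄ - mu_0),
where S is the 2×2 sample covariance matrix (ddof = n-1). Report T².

Step 1 — sample mean vector:
  mean(U) = (2 + 3 + 5 + 2) / 4 = 12/4 = 3
  mean(V) = (4 + 6 + 5 + 1) / 4 = 16/4 = 4
  x̄ = (3, 4),  deviation x̄ - mu_0 = (3, 4) - (1, 3) = (2, 1).

Step 2 — sample covariance matrix, S[i,j] = (1/(n-1)) · Σ_k (x_{k,i} - mean_i) · (x_{k,j} - mean_j), divisor n-1 = 3:
  S[U,U] = ((-1)·(-1) + (0)·(0) + (2)·(2) + (-1)·(-1)) / 3 = 6/3 = 2
  S[U,V] = ((-1)·(0) + (0)·(2) + (2)·(1) + (-1)·(-3)) / 3 = 5/3 = 1.6667
  S[V,V] = ((0)·(0) + (2)·(2) + (1)·(1) + (-3)·(-3)) / 3 = 14/3 = 4.6667
  S = [[2, 1.6667],
 [1.6667, 4.6667]].

Step 3 — invert S. det(S) = 2·4.6667 - (1.6667)² = 6.5556.
  S^{-1} = (1/det) · [[d, -b], [-b, a]] = [[0.7119, -0.2542],
 [-0.2542, 0.3051]].

Step 4 — quadratic form (x̄ - mu_0)^T · S^{-1} · (x̄ - mu_0):
  S^{-1} · (x̄ - mu_0) = (1.1695, -0.2034),
  (x̄ - mu_0)^T · [...] = (2)·(1.1695) + (1)·(-0.2034) = 2.1356.

Step 5 — scale by n: T² = 4 · 2.1356 = 8.5424.

T² ≈ 8.5424


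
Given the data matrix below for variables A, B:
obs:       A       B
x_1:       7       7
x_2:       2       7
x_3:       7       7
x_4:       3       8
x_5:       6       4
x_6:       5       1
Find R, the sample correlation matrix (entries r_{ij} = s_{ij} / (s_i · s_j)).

Step 1 — column means:
  mean(A) = (7 + 2 + 7 + 3 + 6 + 5) / 6 = 30/6 = 5
  mean(B) = (7 + 7 + 7 + 8 + 4 + 1) / 6 = 34/6 = 5.6667

Step 2 — sample variances and covariances s[i,j] = (1/(n-1)) · Σ_k (x_{k,i} - mean_i) · (x_{k,j} - mean_j), with n-1 = 5:
  s[A,A] = ((2)·(2) + (-3)·(-3) + (2)·(2) + (-2)·(-2) + (1)·(1) + (0)·(0)) / 5 = 22/5 = 4.4
  s[A,B] = ((2)·(1.3333) + (-3)·(1.3333) + (2)·(1.3333) + (-2)·(2.3333) + (1)·(-1.6667) + (0)·(-4.6667)) / 5 = -5/5 = -1
  s[B,B] = ((1.3333)·(1.3333) + (1.3333)·(1.3333) + (1.3333)·(1.3333) + (2.3333)·(2.3333) + (-1.6667)·(-1.6667) + (-4.6667)·(-4.6667)) / 5 = 35.3333/5 = 7.0667
  Sample standard deviations s_i = √(s[i,i]):
  s(A) = √(4.4) = 2.0976
  s(B) = √(7.0667) = 2.6583

Step 3 — r_{ij} = s_{ij} / (s_i · s_j):
  r[A,A] = 1 (diagonal).
  r[A,B] = -1 / (2.0976 · 2.6583) = -1 / 5.5761 = -0.1793
  r[B,B] = 1 (diagonal).

R is symmetric with unit diagonal. Assembling:

R = [[1, -0.1793],
 [-0.1793, 1]]


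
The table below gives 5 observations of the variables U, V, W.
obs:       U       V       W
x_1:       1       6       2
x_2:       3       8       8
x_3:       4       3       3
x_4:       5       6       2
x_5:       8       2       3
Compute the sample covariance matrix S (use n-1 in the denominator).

Step 1 — column means:
  mean(U) = (1 + 3 + 4 + 5 + 8) / 5 = 21/5 = 4.2
  mean(V) = (6 + 8 + 3 + 6 + 2) / 5 = 25/5 = 5
  mean(W) = (2 + 8 + 3 + 2 + 3) / 5 = 18/5 = 3.6

Step 2 — sample covariance S[i,j] = (1/(n-1)) · Σ_k (x_{k,i} - mean_i) · (x_{k,j} - mean_j), with n-1 = 4.
  S[U,U] = ((-3.2)·(-3.2) + (-1.2)·(-1.2) + (-0.2)·(-0.2) + (0.8)·(0.8) + (3.8)·(3.8)) / 4 = 26.8/4 = 6.7
  S[U,V] = ((-3.2)·(1) + (-1.2)·(3) + (-0.2)·(-2) + (0.8)·(1) + (3.8)·(-3)) / 4 = -17/4 = -4.25
  S[U,W] = ((-3.2)·(-1.6) + (-1.2)·(4.4) + (-0.2)·(-0.6) + (0.8)·(-1.6) + (3.8)·(-0.6)) / 4 = -3.6/4 = -0.9
  S[V,V] = ((1)·(1) + (3)·(3) + (-2)·(-2) + (1)·(1) + (-3)·(-3)) / 4 = 24/4 = 6
  S[V,W] = ((1)·(-1.6) + (3)·(4.4) + (-2)·(-0.6) + (1)·(-1.6) + (-3)·(-0.6)) / 4 = 13/4 = 3.25
  S[W,W] = ((-1.6)·(-1.6) + (4.4)·(4.4) + (-0.6)·(-0.6) + (-1.6)·(-1.6) + (-0.6)·(-0.6)) / 4 = 25.2/4 = 6.3

S is symmetric (S[j,i] = S[i,j]). Assembling:

S = [[6.7, -4.25, -0.9],
 [-4.25, 6, 3.25],
 [-0.9, 3.25, 6.3]]


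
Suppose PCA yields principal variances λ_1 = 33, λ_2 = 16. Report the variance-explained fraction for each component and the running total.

Step 1 — total variance = trace(Sigma) = Σ λ_i = 33 + 16 = 49.

Step 2 — fraction explained by component i = λ_i / Σ λ:
  PC1: 33/49 = 0.6735
  PC2: 16/49 = 0.3265

Step 3 — cumulative fraction after k components = (λ_1 + ... + λ_k) / Σ λ:
  k = 1: 33/49 = 0.6735
  k = 2: (33 + 16)/49 = 49/49 = 1

Summary (fraction, with percent):

explained: PC1 0.6735 (67.35%), PC2 0.3265 (32.65%);  cumulative: 0.6735, 1
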